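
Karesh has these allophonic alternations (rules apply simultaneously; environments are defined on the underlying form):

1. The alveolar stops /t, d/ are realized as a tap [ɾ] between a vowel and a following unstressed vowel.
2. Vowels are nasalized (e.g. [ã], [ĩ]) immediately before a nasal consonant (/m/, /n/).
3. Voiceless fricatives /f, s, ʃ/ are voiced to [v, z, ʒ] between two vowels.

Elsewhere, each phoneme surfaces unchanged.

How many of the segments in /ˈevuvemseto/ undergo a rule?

2

Segments that undergo a rule: /e/ → [ẽ] (rule 2); /t/ → [ɾ] (rule 1).
All other segments surface unchanged.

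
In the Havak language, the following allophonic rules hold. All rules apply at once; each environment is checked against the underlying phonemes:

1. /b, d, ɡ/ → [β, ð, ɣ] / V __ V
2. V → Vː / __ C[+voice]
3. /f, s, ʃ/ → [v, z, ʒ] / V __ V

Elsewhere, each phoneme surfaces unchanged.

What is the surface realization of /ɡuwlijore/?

/ɡ/ — word-initial; rule 1 does not apply here → [ɡ].
/u/ — between /ɡ/ and /w/, before a voiced consonant — surfaces as [uː] (rule 2).
/w/ (between /u/ and /l/): no rule targets it → [w].
/l/ — not in any rule's target class → [l].
/i/ — between /l/ and /j/, before a voiced consonant — surfaces as [iː] (rule 2).
/j/ (between /i/ and /o/) is unaffected → [j].
/o/ — between /j/ and /r/, before a voiced consonant — surfaces as [oː] (rule 2).
/r/ — not in any rule's target class → [r].
/e/ (word-final) is in the target of rule 2 but the environment (before a voiced consonant) is not met → [e].

[ɡuːwliːjoːre]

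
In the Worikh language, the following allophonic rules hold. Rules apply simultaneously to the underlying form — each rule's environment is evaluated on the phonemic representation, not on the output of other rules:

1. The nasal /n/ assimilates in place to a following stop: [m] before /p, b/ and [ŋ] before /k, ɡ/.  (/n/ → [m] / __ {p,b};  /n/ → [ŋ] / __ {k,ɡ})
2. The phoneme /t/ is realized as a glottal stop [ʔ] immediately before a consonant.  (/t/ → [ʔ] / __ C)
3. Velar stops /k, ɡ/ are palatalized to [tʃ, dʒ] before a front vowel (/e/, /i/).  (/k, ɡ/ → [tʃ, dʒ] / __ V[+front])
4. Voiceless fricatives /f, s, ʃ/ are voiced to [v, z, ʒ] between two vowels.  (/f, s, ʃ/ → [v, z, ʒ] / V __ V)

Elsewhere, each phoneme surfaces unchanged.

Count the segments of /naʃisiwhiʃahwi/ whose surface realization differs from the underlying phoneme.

3

Segments that undergo a rule: /ʃ/ → [ʒ] (rule 4); /s/ → [z] (rule 4); /ʃ/ → [ʒ] (rule 4).
All other segments surface unchanged.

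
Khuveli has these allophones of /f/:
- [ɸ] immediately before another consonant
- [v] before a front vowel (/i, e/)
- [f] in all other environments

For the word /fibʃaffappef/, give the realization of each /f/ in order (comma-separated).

Occurrence 1 (position 1): before a front vowel (/i, e/) → [v].
Occurrence 2 (position 6): immediately before another consonant → [ɸ].
Occurrence 3 (position 7): no conditioning environment matches → elsewhere allophone [f].
Occurrence 4 (position 12): no conditioning environment matches → elsewhere allophone [f].

[v], [ɸ], [f], [f]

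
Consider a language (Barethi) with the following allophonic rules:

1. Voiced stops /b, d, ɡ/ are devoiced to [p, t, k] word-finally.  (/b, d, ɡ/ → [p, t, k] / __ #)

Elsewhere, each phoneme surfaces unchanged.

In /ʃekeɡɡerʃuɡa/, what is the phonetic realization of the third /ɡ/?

[ɡ]

/ɡ/ (between /u/ and /a/): rule 1 targets it, but not word-finally → unchanged [ɡ].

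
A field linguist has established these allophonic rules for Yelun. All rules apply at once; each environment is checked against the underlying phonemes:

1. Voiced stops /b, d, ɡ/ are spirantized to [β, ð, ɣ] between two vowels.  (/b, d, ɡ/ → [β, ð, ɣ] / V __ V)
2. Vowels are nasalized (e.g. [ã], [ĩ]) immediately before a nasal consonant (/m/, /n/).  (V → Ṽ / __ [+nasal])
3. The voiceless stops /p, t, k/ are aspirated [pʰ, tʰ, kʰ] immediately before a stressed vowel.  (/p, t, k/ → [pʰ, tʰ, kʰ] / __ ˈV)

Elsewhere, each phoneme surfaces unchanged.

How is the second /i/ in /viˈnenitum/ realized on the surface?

/i/ — between /n/ and /t/; rule 2 does not apply here → [i].

[i]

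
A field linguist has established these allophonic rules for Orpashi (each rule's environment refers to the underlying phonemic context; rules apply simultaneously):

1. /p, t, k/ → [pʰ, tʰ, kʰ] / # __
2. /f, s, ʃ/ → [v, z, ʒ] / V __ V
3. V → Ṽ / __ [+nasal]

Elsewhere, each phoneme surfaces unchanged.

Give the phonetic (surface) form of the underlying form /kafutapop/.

/k/ meets the environment for rule 1 (word-initially) → [kʰ].
/a/ (between /k/ and /f/): rule 3 targets it, but not before a nasal consonant → unchanged [a].
/f/ (between /a/ and /u/): between two vowels, so rule 2 applies → [v].
/u/ (between /f/ and /t/): rule 3 targets it, but not before a nasal consonant → unchanged [u].
/t/ (between /u/ and /a/) fails the environment for rule 1, so it stays [t].
/a/ (between /t/ and /p/) fails the environment for rule 3, so it stays [a].
/p/ — between /a/ and /o/; rule 1 does not apply here → [p].
/o/ (between /p/ and /p/) fails the environment for rule 3, so it stays [o].
/p/ (word-final) fails the environment for rule 1, so it stays [p].

[kʰavutapop]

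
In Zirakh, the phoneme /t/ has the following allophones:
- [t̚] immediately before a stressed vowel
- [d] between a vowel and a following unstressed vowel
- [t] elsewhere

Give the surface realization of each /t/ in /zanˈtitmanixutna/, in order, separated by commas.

Occurrence 1 (position 4): immediately before a stressed vowel → [t̚].
Occurrence 2 (position 6): no conditioning environment matches → elsewhere allophone [t].
Occurrence 3 (position 13): no conditioning environment matches → elsewhere allophone [t].

[t̚], [t], [t]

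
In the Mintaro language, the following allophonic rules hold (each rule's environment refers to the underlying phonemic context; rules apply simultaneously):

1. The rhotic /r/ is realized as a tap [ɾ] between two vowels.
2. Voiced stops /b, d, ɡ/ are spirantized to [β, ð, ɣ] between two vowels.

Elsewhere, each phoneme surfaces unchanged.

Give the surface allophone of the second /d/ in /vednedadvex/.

[ð]

/d/ (between /e/ and /a/): between two vowels, so rule 2 applies → [ð].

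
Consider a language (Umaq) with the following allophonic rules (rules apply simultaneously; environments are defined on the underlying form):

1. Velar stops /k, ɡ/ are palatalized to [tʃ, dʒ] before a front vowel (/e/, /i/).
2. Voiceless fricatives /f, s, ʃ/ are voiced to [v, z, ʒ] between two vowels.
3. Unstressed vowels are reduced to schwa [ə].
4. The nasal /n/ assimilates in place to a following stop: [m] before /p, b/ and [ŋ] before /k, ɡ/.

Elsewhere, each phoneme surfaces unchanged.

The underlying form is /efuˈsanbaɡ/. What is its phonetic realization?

[əvəˈzambəɡ]

/e/ meets the environment for rule 3 (in an unstressed syllable) → [ə].
/f/ (between /e/ and /u/): between two vowels, so rule 2 applies → [v].
/u/ — between /f/ and /s/, in an unstressed syllable — surfaces as [ə] (rule 3).
/s/ (between /u/ and /a/): between two vowels, so rule 2 applies → [z].
/a/ (between /s/ and /n/): rule 3 targets it, but not in an unstressed syllable → unchanged [a].
/n/ (between /a/ and /b/) occurs before a labial or velar stop → [m] by rule 4.
/b/ (between /n/ and /a/) is unaffected → [b].
/a/ (between /b/ and /ɡ/): in an unstressed syllable, so rule 3 applies → [ə].
/ɡ/ — word-final; rule 1 does not apply here → [ɡ].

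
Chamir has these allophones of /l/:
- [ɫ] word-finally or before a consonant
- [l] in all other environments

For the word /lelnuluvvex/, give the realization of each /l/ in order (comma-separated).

[l], [ɫ], [l]

Occurrence 1 (position 1): no conditioning environment matches → elsewhere allophone [l].
Occurrence 2 (position 3): word-finally or before a consonant → [ɫ].
Occurrence 3 (position 6): no conditioning environment matches → elsewhere allophone [l].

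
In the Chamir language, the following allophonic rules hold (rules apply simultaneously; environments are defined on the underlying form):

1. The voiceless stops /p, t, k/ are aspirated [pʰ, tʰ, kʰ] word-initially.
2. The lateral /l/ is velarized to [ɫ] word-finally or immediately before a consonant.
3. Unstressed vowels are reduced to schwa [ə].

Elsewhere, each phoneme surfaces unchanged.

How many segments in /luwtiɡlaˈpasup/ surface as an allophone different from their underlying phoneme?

4

Segments that undergo a rule: /u/ → [ə] (rule 3); /i/ → [ə] (rule 3); /a/ → [ə] (rule 3); /u/ → [ə] (rule 3).
All other segments surface unchanged.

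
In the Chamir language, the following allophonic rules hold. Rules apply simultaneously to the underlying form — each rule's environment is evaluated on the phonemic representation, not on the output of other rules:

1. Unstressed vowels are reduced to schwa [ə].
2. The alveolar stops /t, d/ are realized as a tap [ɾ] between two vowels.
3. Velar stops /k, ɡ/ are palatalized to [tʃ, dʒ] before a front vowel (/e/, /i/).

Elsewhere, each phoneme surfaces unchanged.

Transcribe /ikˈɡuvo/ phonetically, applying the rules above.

/i/ meets the environment for rule 1 (in an unstressed syllable) → [ə].
/k/ (between /i/ and /ɡ/) fails the environment for rule 3, so it stays [k].
/ɡ/ (between /k/ and /u/) is in the target of rule 3 but the environment (before a front vowel) is not met → [ɡ].
/u/ (between /ɡ/ and /v/): rule 1 targets it, but not in an unstressed syllable → unchanged [u].
/v/ — not in any rule's target class → [v].
/o/ (word-final): in an unstressed syllable, so rule 1 applies → [ə].

[əkˈɡuvə]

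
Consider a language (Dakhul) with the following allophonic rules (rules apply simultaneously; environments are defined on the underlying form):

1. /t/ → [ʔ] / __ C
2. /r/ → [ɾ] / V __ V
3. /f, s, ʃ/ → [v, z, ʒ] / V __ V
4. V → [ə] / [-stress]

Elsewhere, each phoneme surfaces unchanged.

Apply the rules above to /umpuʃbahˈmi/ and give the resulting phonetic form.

/u/ (word-initial) occurs in an unstressed syllable → [ə] by rule 4.
/u/ meets the environment for rule 4 (in an unstressed syllable) → [ə].
/ʃ/ — between /u/ and /b/; rule 3 does not apply here → [ʃ].
/a/ — between /b/ and /h/, in an unstressed syllable — surfaces as [ə] (rule 4).
/i/ (word-final) fails the environment for rule 4, so it stays [i].

[əmpəʃbəhˈmi]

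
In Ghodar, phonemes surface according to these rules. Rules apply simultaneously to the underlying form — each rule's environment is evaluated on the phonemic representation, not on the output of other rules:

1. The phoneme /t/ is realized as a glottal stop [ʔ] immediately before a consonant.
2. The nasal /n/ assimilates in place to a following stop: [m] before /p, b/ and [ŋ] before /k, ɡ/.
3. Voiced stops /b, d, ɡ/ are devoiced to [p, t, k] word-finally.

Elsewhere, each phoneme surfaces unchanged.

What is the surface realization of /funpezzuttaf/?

/f/ — not in any rule's target class → [f].
/u/ (between /f/ and /n/): no rule targets it → [u].
/n/ — between /u/ and /p/, before a labial or velar stop — surfaces as [m] (rule 2).
/p/ (between /n/ and /e/): no rule targets it → [p].
/e/ stays [e].
/z/ — not in any rule's target class → [z].
/z/ — not in any rule's target class → [z].
/u/ (between /z/ and /t/) is unaffected → [u].
/t/ (between /u/ and /t/): immediately before a consonant, so rule 1 applies → [ʔ].
/t/ (between /t/ and /a/): rule 1 targets it, but not immediately before a consonant → unchanged [t].
/a/ (between /t/ and /f/) is unaffected → [a].
/f/ stays [f].

[fumpezzuʔtaf]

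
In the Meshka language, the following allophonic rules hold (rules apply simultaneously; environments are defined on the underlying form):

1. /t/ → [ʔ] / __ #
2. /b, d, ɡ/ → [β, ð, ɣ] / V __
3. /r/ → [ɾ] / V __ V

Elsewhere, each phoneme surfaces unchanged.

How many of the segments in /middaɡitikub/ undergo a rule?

Segments that undergo a rule: /d/ → [ð] (rule 2); /ɡ/ → [ɣ] (rule 2); /b/ → [β] (rule 2).
All other segments surface unchanged.

3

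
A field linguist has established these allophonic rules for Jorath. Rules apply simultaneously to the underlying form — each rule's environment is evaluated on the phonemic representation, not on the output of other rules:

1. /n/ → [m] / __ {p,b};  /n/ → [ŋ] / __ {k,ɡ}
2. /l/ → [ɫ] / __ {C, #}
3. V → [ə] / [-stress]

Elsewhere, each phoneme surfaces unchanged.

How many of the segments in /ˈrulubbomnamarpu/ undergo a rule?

5

Segments that undergo a rule: /u/ → [ə] (rule 3); /o/ → [ə] (rule 3); /a/ → [ə] (rule 3); /a/ → [ə] (rule 3); /u/ → [ə] (rule 3).
All other segments surface unchanged.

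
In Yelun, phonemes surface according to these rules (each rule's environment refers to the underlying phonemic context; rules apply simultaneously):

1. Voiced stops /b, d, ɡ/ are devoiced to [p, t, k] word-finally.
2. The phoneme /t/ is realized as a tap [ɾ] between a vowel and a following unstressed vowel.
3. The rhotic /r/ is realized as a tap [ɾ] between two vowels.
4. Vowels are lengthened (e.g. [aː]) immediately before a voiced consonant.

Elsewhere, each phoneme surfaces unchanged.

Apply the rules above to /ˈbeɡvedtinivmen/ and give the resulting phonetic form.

/b/ — word-initial; rule 1 does not apply here → [b].
Rule 4 applies to /e/ (between /b/ and /ɡ/: before a voiced consonant) → [eː].
/ɡ/ (between /e/ and /v/) is in the target of rule 1 but the environment (word-finally) is not met → [ɡ].
/v/ (between /ɡ/ and /e/): no rule targets it → [v].
/e/ meets the environment for rule 4 (before a voiced consonant) → [eː].
/d/ (between /e/ and /t/) is in the target of rule 1 but the environment (word-finally) is not met → [d].
/t/ (between /d/ and /i/) is in the target of rule 2 but the environment (between a vowel and a following unstressed vowel) is not met → [t].
/i/ (between /t/ and /n/) occurs before a voiced consonant → [iː] by rule 4.
/n/ (between /i/ and /i/): no rule targets it → [n].
/i/ (between /n/ and /v/) occurs before a voiced consonant → [iː] by rule 4.
/v/ (between /i/ and /m/): no rule targets it → [v].
/m/ stays [m].
/e/ (between /m/ and /n/) occurs before a voiced consonant → [eː] by rule 4.
/n/ (word-final) is unaffected → [n].

[ˈbeːɡveːdtiːniːvmeːn]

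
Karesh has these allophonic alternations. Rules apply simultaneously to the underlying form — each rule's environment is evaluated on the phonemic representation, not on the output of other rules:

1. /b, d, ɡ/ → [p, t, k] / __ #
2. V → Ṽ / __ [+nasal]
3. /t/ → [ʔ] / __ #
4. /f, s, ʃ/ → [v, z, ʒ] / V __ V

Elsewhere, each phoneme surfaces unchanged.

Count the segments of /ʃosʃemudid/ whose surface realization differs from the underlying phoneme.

2

Segments that undergo a rule: /e/ → [ẽ] (rule 2); /d/ → [t] (rule 1).
All other segments surface unchanged.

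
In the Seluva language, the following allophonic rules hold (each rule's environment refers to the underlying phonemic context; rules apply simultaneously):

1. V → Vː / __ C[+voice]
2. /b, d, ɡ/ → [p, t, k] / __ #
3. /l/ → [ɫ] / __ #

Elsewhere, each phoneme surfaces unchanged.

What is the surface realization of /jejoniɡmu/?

/j/ (word-initial): no rule targets it → [j].
Rule 1 applies to /e/ (between /j/ and /j/: before a voiced consonant) → [eː].
/j/ stays [j].
/o/ meets the environment for rule 1 (before a voiced consonant) → [oː].
/n/ (between /o/ and /i/) is unaffected → [n].
/i/ — between /n/ and /ɡ/, before a voiced consonant — surfaces as [iː] (rule 1).
/ɡ/ (between /i/ and /m/) fails the environment for rule 2, so it stays [ɡ].
/m/ (between /ɡ/ and /u/): no rule targets it → [m].
/u/ — word-final; rule 1 does not apply here → [u].

[jeːjoːniːɡmu]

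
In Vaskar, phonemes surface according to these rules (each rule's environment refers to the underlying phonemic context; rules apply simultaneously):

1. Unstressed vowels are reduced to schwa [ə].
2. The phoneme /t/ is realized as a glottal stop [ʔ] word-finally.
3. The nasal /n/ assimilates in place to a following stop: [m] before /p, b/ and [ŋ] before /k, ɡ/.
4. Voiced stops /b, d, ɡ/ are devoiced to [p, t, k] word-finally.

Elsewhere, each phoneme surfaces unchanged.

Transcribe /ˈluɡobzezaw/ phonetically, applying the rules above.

/l/ — not in any rule's target class → [l].
/u/ — between /l/ and /ɡ/; rule 1 does not apply here → [u].
/ɡ/ — between /u/ and /o/; rule 4 does not apply here → [ɡ].
/o/ (between /ɡ/ and /b/) occurs in an unstressed syllable → [ə] by rule 1.
/b/ — between /o/ and /z/; rule 4 does not apply here → [b].
/z/ — not in any rule's target class → [z].
/e/ (between /z/ and /z/): in an unstressed syllable, so rule 1 applies → [ə].
/z/ (between /e/ and /a/) is unaffected → [z].
/a/ (between /z/ and /w/) occurs in an unstressed syllable → [ə] by rule 1.
/w/ (word-final): no rule targets it → [w].

[ˈluɡəbzəzəw]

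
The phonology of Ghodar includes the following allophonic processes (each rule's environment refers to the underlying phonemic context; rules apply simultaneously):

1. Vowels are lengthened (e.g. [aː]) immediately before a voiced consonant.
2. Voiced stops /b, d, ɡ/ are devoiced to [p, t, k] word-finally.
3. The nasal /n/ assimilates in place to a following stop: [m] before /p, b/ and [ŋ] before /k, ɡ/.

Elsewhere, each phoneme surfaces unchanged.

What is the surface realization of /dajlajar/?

/d/ (word-initial): rule 2 targets it, but not word-finally → unchanged [d].
/a/ meets the environment for rule 1 (before a voiced consonant) → [aː].
/j/ (between /a/ and /l/): no rule targets it → [j].
/l/ — not in any rule's target class → [l].
/a/ — between /l/ and /j/, before a voiced consonant — surfaces as [aː] (rule 1).
/j/ (between /a/ and /a/) is unaffected → [j].
/a/ (between /j/ and /r/): before a voiced consonant, so rule 1 applies → [aː].
/r/ stays [r].

[daːjlaːjaːr]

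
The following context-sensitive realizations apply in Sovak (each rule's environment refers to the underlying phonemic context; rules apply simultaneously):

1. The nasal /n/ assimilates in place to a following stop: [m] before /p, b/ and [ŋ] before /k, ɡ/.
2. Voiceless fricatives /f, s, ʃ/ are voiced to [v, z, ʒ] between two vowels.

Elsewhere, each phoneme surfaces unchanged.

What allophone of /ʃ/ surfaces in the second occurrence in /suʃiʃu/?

[ʒ]

/ʃ/ (between /i/ and /u/): between two vowels, so rule 2 applies → [ʒ].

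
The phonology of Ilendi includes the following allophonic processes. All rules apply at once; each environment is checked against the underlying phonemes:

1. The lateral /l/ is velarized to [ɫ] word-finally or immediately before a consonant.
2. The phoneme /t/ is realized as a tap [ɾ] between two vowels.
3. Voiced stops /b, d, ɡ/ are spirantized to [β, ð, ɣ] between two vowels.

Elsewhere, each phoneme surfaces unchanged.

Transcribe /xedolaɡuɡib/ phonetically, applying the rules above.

/x/ (word-initial) is unaffected → [x].
/e/ — not in any rule's target class → [e].
/d/ meets the environment for rule 3 (between two vowels) → [ð].
/o/ (between /d/ and /l/): no rule targets it → [o].
/l/ (between /o/ and /a/) is in the target of rule 1 but the environment (word-finally or immediately before a consonant) is not met → [l].
/a/ stays [a].
/ɡ/ — between /a/ and /u/, between two vowels — surfaces as [ɣ] (rule 3).
/u/ (between /ɡ/ and /ɡ/): no rule targets it → [u].
/ɡ/ (between /u/ and /i/): between two vowels, so rule 3 applies → [ɣ].
/i/ stays [i].
/b/ (word-final) is in the target of rule 3 but the environment (between two vowels) is not met → [b].

[xeðolaɣuɣib]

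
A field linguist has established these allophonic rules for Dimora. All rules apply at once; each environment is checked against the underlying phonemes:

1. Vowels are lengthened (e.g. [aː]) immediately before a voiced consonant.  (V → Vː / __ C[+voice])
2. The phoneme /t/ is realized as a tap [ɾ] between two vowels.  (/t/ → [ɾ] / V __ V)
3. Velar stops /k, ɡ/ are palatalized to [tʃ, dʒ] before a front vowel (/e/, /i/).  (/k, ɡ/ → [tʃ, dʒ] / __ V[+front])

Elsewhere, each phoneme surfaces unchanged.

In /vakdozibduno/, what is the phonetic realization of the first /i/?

Rule 1 applies to /i/ (between /z/ and /b/: before a voiced consonant) → [iː].

[iː]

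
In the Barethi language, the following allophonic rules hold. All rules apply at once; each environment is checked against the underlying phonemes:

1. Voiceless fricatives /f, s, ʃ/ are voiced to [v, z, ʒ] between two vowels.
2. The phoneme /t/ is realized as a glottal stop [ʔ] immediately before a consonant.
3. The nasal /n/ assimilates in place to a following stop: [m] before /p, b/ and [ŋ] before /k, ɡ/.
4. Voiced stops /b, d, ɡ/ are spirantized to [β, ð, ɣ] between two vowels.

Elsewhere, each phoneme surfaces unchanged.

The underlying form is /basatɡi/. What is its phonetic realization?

/b/ (word-initial) is in the target of rule 4 but the environment (between two vowels) is not met → [b].
/a/ (between /b/ and /s/): no rule targets it → [a].
/s/ — between /a/ and /a/, between two vowels — surfaces as [z] (rule 1).
/a/ (between /s/ and /t/) is unaffected → [a].
/t/ meets the environment for rule 2 (immediately before a consonant) → [ʔ].
/ɡ/ (between /t/ and /i/) is in the target of rule 4 but the environment (between two vowels) is not met → [ɡ].
/i/ (word-final): no rule targets it → [i].

[bazaʔɡi]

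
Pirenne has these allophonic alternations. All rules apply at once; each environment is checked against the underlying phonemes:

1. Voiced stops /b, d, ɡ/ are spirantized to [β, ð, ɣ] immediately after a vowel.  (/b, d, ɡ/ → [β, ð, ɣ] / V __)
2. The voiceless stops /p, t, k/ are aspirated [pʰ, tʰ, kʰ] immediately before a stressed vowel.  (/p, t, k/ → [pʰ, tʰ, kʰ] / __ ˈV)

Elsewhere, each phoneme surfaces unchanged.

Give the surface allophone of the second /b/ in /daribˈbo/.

[b]

/b/ (between /b/ and /o/) fails the environment for rule 1, so it stays [b].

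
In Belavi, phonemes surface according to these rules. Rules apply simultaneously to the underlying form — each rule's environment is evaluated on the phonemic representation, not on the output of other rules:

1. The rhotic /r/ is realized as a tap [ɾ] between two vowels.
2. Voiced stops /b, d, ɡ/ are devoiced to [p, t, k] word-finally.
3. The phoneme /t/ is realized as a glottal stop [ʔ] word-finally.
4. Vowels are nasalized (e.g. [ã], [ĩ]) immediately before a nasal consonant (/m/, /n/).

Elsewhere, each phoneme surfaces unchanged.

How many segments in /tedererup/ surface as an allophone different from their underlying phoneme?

2

Segments that undergo a rule: /r/ → [ɾ] (rule 1); /r/ → [ɾ] (rule 1).
All other segments surface unchanged.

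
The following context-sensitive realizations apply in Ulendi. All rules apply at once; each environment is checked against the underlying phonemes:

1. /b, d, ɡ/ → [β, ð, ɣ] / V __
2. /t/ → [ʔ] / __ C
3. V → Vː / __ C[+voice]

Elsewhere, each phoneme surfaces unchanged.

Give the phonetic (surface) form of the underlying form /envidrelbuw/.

/e/ — word-initial, before a voiced consonant — surfaces as [eː] (rule 3).
/n/ (between /e/ and /v/): no rule targets it → [n].
/v/ (between /n/ and /i/): no rule targets it → [v].
/i/ (between /v/ and /d/): before a voiced consonant, so rule 3 applies → [iː].
/d/ (between /i/ and /r/): immediately after a vowel, so rule 1 applies → [ð].
/r/ stays [r].
/e/ (between /r/ and /l/): before a voiced consonant, so rule 3 applies → [eː].
/l/ — not in any rule's target class → [l].
/b/ (between /l/ and /u/) is in the target of rule 1 but the environment (immediately after a vowel) is not met → [b].
Rule 3 applies to /u/ (between /b/ and /w/: before a voiced consonant) → [uː].
/w/ — not in any rule's target class → [w].

[eːnviːðreːlbuːw]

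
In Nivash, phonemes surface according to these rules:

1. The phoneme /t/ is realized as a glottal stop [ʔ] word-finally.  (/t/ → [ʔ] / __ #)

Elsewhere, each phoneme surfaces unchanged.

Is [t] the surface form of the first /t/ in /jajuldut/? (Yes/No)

/t/ (word-final) occurs word-finally → [ʔ] by rule 1.
The actual realization is [ʔ], not [t].

No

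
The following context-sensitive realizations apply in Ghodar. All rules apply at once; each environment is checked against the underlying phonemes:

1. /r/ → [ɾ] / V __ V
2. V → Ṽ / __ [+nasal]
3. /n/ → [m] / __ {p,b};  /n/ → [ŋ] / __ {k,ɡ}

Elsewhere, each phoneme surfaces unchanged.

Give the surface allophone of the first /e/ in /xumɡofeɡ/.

[e]

/e/ — between /f/ and /ɡ/; rule 2 does not apply here → [e].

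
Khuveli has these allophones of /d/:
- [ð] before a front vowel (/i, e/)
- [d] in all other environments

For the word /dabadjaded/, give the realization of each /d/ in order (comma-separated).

[d], [d], [ð], [d]

Occurrence 1 (position 1): no conditioning environment matches → elsewhere allophone [d].
Occurrence 2 (position 5): no conditioning environment matches → elsewhere allophone [d].
Occurrence 3 (position 8): before a front vowel (/i, e/) → [ð].
Occurrence 4 (position 10): no conditioning environment matches → elsewhere allophone [d].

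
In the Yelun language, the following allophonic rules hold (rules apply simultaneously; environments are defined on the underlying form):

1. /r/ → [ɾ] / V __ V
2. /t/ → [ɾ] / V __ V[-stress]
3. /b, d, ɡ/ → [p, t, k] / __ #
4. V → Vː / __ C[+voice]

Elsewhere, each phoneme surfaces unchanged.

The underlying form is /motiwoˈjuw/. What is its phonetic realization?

/m/ (word-initial): no rule targets it → [m].
/o/ (between /m/ and /t/) fails the environment for rule 4, so it stays [o].
/t/ (between /o/ and /i/): between a vowel and a following unstressed vowel, so rule 2 applies → [ɾ].
/i/ — between /t/ and /w/, before a voiced consonant — surfaces as [iː] (rule 4).
/w/ (between /i/ and /o/) is unaffected → [w].
/o/ — between /w/ and /j/, before a voiced consonant — surfaces as [oː] (rule 4).
/j/ (between /o/ and /u/): no rule targets it → [j].
/u/ (between /j/ and /w/) occurs before a voiced consonant → [uː] by rule 4.
/w/ (word-final): no rule targets it → [w].

[moɾiːwoːˈjuːw]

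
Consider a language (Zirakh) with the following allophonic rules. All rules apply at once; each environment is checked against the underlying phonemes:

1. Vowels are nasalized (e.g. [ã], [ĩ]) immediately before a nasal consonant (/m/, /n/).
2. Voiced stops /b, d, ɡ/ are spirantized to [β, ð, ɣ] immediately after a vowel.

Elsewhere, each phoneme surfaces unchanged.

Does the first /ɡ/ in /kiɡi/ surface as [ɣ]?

/ɡ/ — between /i/ and /i/, immediately after a vowel — surfaces as [ɣ] (rule 2).
The actual realization is [ɣ], which matches [ɣ].

Yes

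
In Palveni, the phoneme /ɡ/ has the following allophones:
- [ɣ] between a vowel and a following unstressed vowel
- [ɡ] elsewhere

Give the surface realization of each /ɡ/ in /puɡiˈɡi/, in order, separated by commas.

[ɣ], [ɡ]

Occurrence 1 (position 3): between a vowel and a following unstressed vowel → [ɣ].
Occurrence 2 (position 5): no conditioning environment matches → elsewhere allophone [ɡ].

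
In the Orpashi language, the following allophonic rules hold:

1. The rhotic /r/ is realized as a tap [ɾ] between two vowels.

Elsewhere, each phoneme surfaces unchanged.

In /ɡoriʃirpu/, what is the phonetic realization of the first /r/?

Rule 1 applies to /r/ (between /o/ and /i/: between two vowels) → [ɾ].

[ɾ]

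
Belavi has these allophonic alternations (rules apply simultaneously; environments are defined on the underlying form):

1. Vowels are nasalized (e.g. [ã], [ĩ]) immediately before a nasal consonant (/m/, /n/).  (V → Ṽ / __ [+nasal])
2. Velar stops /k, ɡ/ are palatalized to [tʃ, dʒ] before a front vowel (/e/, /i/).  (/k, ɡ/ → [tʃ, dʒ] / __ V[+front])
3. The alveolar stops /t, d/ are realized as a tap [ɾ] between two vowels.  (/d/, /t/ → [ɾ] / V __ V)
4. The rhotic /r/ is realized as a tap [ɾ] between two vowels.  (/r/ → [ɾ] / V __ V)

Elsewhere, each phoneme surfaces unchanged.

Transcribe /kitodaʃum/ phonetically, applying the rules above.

[tʃiɾoɾaʃũm]

/k/ (word-initial): before a front vowel, so rule 2 applies → [tʃ].
/i/ (between /k/ and /t/) is in the target of rule 1 but the environment (before a nasal consonant) is not met → [i].
/t/ (between /i/ and /o/): between two vowels, so rule 3 applies → [ɾ].
/o/ (between /t/ and /d/): rule 1 targets it, but not before a nasal consonant → unchanged [o].
/d/ — between /o/ and /a/, between two vowels — surfaces as [ɾ] (rule 3).
/a/ (between /d/ and /ʃ/) is in the target of rule 1 but the environment (before a nasal consonant) is not met → [a].
/u/ (between /ʃ/ and /m/) occurs before a nasal consonant → [ũ] by rule 1.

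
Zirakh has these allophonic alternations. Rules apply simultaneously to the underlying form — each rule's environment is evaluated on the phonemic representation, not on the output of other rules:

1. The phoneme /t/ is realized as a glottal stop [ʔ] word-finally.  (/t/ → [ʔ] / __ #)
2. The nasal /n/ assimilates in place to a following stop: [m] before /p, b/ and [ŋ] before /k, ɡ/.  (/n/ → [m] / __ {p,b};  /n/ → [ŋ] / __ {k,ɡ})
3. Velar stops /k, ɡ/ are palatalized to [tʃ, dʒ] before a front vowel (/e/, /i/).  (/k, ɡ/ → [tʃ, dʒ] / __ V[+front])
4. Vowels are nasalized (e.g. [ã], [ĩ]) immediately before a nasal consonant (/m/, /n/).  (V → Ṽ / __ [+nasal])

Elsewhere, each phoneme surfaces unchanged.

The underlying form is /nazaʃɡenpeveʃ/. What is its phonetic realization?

/n/ (word-initial) fails the environment for rule 2, so it stays [n].
/a/ — between /n/ and /z/; rule 4 does not apply here → [a].
/z/ (between /a/ and /a/) is unaffected → [z].
/a/ (between /z/ and /ʃ/) is in the target of rule 4 but the environment (before a nasal consonant) is not met → [a].
/ʃ/ (between /a/ and /ɡ/): no rule targets it → [ʃ].
Rule 3 applies to /ɡ/ (between /ʃ/ and /e/: before a front vowel) → [dʒ].
/e/ (between /ɡ/ and /n/) occurs before a nasal consonant → [ẽ] by rule 4.
/n/ — between /e/ and /p/, before a labial or velar stop — surfaces as [m] (rule 2).
/p/ stays [p].
/e/ (between /p/ and /v/): rule 4 targets it, but not before a nasal consonant → unchanged [e].
/v/ — not in any rule's target class → [v].
/e/ — between /v/ and /ʃ/; rule 4 does not apply here → [e].
/ʃ/ — not in any rule's target class → [ʃ].

[nazaʃdʒẽmpeveʃ]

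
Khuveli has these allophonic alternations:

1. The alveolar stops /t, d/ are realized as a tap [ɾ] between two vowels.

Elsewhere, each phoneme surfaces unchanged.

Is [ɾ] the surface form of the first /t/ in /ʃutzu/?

No

/t/ (between /u/ and /z/): rule 1 targets it, but not between two vowels → unchanged [t].
The actual realization is [t], not [ɾ].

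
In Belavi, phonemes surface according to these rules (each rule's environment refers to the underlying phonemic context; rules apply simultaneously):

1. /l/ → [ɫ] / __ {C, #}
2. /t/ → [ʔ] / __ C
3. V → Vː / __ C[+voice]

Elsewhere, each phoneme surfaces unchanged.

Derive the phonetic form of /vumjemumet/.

/v/ — not in any rule's target class → [v].
/u/ (between /v/ and /m/) occurs before a voiced consonant → [uː] by rule 3.
/m/ — not in any rule's target class → [m].
/j/ stays [j].
Rule 3 applies to /e/ (between /j/ and /m/: before a voiced consonant) → [eː].
/m/ stays [m].
/u/ — between /m/ and /m/, before a voiced consonant — surfaces as [uː] (rule 3).
/m/ stays [m].
/e/ — between /m/ and /t/; rule 3 does not apply here → [e].
/t/ — word-final; rule 2 does not apply here → [t].

[vuːmjeːmuːmet]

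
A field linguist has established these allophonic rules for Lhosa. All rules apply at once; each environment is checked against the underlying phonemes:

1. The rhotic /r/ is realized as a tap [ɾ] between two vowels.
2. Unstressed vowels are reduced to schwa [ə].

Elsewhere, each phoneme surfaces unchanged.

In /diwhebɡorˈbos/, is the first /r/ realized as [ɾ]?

/r/ (between /o/ and /b/) is in the target of rule 1 but the environment (between two vowels) is not met → [r].
The actual realization is [r], not [ɾ].

No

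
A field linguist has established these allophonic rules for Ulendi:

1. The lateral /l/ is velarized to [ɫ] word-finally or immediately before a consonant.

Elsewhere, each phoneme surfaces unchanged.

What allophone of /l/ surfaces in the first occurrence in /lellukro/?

/l/ (word-initial): rule 1 targets it, but not word-finally or immediately before a consonant → unchanged [l].

[l]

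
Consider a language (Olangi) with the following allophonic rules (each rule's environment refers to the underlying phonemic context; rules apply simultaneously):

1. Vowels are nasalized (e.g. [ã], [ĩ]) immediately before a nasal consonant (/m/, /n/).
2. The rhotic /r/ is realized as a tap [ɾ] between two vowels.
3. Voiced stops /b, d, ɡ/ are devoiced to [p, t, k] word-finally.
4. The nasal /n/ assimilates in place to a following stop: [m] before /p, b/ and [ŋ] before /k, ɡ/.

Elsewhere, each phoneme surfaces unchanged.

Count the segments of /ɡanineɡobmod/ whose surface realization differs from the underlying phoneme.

3

Segments that undergo a rule: /a/ → [ã] (rule 1); /i/ → [ĩ] (rule 1); /d/ → [t] (rule 3).
All other segments surface unchanged.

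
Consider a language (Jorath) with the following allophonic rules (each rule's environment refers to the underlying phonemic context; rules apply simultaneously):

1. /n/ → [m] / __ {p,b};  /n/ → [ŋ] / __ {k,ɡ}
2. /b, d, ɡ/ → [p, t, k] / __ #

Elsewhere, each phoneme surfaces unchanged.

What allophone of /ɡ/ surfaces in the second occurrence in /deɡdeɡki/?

[ɡ]

/ɡ/ — between /e/ and /k/; rule 2 does not apply here → [ɡ].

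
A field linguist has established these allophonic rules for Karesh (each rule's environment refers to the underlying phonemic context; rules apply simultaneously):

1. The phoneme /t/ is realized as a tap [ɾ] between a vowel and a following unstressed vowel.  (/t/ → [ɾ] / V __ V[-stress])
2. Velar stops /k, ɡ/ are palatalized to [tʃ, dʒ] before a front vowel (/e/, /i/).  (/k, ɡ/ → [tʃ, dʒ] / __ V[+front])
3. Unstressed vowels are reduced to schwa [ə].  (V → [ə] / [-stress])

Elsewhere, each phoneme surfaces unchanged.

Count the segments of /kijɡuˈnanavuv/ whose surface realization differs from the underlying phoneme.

Segments that undergo a rule: /k/ → [tʃ] (rule 2); /i/ → [ə] (rule 3); /u/ → [ə] (rule 3); /a/ → [ə] (rule 3); /u/ → [ə] (rule 3).
All other segments surface unchanged.

5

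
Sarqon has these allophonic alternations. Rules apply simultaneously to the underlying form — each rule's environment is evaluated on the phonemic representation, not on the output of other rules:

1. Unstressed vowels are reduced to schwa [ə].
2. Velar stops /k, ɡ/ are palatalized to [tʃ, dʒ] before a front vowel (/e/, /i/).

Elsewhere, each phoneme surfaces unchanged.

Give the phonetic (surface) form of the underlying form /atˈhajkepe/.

[ətˈhajtʃəpə]

/a/ meets the environment for rule 1 (in an unstressed syllable) → [ə].
/t/ — not in any rule's target class → [t].
/h/ — not in any rule's target class → [h].
/a/ (between /h/ and /j/) fails the environment for rule 1, so it stays [a].
/j/ — not in any rule's target class → [j].
Rule 2 applies to /k/ (between /j/ and /e/: before a front vowel) → [tʃ].
/e/ meets the environment for rule 1 (in an unstressed syllable) → [ə].
/p/ (between /e/ and /e/) is unaffected → [p].
/e/ (word-final) occurs in an unstressed syllable → [ə] by rule 1.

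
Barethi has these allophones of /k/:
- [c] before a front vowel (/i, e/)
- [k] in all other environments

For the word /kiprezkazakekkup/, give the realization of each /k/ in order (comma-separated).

Occurrence 1 (position 1): before a front vowel → [c].
Occurrence 2 (position 7): no conditioning environment matches → elsewhere allophone [k].
Occurrence 3 (position 11): before a front vowel → [c].
Occurrence 4 (position 13): no conditioning environment matches → elsewhere allophone [k].
Occurrence 5 (position 14): no conditioning environment matches → elsewhere allophone [k].

[c], [k], [c], [k], [k]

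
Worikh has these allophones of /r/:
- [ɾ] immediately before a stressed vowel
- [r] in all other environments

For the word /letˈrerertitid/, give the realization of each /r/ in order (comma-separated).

Occurrence 1 (position 4): immediately before a stressed vowel → [ɾ].
Occurrence 2 (position 6): no conditioning environment matches → elsewhere allophone [r].
Occurrence 3 (position 8): no conditioning environment matches → elsewhere allophone [r].

[ɾ], [r], [r]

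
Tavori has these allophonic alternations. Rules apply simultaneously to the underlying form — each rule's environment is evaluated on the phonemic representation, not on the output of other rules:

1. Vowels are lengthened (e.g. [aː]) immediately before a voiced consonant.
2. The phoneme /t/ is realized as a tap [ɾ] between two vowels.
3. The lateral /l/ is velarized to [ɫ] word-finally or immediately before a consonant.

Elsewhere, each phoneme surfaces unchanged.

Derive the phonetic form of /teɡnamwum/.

[teːɡnaːmwuːm]

/t/ — word-initial; rule 2 does not apply here → [t].
/e/ (between /t/ and /ɡ/): before a voiced consonant, so rule 1 applies → [eː].
/a/ — between /n/ and /m/, before a voiced consonant — surfaces as [aː] (rule 1).
Rule 1 applies to /u/ (between /w/ and /m/: before a voiced consonant) → [uː].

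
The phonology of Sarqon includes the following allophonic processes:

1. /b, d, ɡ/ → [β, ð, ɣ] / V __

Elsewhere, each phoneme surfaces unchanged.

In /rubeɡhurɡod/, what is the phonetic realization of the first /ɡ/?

[ɣ]

/ɡ/ (between /e/ and /h/) occurs immediately after a vowel → [ɣ] by rule 1.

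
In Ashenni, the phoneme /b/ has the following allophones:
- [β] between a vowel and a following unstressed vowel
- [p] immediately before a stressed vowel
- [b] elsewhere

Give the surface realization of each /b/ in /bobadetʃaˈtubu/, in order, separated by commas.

Occurrence 1 (position 1): no conditioning environment matches → elsewhere allophone [b].
Occurrence 2 (position 3): between a vowel and a following unstressed vowel → [β].
Occurrence 3 (position 12): between a vowel and a following unstressed vowel → [β].

[b], [β], [β]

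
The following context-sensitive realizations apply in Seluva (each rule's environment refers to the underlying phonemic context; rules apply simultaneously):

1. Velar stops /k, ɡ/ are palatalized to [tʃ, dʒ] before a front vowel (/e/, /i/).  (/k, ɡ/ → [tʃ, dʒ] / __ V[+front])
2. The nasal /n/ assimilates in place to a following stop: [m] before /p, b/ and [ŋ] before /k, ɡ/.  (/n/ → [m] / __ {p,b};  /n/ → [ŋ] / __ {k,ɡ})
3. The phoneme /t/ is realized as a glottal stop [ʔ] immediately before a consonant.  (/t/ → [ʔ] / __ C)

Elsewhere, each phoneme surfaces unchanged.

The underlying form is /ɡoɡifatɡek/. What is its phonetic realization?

/ɡ/ (word-initial) fails the environment for rule 1, so it stays [ɡ].
/o/ (between /ɡ/ and /ɡ/) is unaffected → [o].
Rule 1 applies to /ɡ/ (between /o/ and /i/: before a front vowel) → [dʒ].
/i/ — not in any rule's target class → [i].
/f/ stays [f].
/a/ (between /f/ and /t/) is unaffected → [a].
/t/ meets the environment for rule 3 (immediately before a consonant) → [ʔ].
/ɡ/ (between /t/ and /e/): before a front vowel, so rule 1 applies → [dʒ].
/e/ stays [e].
/k/ (word-final) is in the target of rule 1 but the environment (before a front vowel) is not met → [k].

[ɡodʒifaʔdʒek]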